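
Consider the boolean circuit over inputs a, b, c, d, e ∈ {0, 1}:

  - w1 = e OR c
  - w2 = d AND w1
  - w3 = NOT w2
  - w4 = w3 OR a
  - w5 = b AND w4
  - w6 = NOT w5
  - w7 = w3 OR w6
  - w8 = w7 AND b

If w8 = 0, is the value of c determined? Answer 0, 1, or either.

either

Both values of c occur among assignments with w8 = 0:
  c=0: a=0, b=0, c=0, d=0, e=0
  c=1: a=0, b=0, c=1, d=0, e=0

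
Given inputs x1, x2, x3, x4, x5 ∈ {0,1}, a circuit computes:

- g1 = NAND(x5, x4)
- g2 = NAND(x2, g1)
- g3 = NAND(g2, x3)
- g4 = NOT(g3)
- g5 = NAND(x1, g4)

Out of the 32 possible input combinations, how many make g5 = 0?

5

g5 = NAND(x1, g4) must be 0, so both x1 = 1 and g4 = 1.
Enumerating the 32 input combinations, 5 give g5 = 0 and 27 give g5 = 1.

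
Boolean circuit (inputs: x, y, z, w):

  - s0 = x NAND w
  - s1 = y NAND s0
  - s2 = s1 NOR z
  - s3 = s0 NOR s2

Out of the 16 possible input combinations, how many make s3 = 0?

s3 = s0 NOR s2 must be 0, so at least one of s0, s2 is 1.
Enumerating the 16 input combinations, 12 give s3 = 0 and 4 give s3 = 1.

12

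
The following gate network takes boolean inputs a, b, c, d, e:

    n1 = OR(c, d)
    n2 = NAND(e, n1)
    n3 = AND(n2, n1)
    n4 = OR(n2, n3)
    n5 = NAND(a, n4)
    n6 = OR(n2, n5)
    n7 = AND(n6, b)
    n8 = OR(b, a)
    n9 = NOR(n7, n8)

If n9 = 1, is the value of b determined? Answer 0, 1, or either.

0

n9 = NOR(n7, n8) must be 1, so both n7 = 0 and n8 = 0.
n7 = AND(n6, b) must be 0, so at least one of n6, b is 0.
Every assignment with n9 = 1 has b = 0; there are 8 such assignment(s).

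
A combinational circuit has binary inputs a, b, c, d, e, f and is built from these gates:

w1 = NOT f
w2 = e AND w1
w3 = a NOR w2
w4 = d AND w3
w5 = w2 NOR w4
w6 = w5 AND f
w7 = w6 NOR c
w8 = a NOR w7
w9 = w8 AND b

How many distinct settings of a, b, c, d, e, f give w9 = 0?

54

w9 = w8 AND b must be 0, so at least one of w8, b is 0.
Enumerating the 64 input combinations, 54 give w9 = 0 and 10 give w9 = 1.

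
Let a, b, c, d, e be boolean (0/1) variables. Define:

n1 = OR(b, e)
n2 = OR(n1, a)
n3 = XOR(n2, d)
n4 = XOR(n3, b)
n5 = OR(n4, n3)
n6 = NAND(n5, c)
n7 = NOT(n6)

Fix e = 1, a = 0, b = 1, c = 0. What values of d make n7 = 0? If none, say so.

d=0

n7 = NOT(n6) must be 0, so n6 = 1.
n6 = NAND(n5, c) must be 1, so at least one of n5, c is 0.
Check with e = 1, a = 0, b = 1, c = 0 and d=0:
n1 = OR(b, e) = OR(1, 1) = 1
n2 = OR(n1, a) = OR(1, 0) = 1
n3 = XOR(n2, d) = XOR(1, 0) = 1
n4 = XOR(n3, b) = XOR(1, 1) = 0
n5 = OR(n4, n3) = OR(0, 1) = 1
n6 = NAND(n5, c) = NAND(1, 0) = 1
n7 = NOT(n6) = NOT 1 = 0
So n7 = 0.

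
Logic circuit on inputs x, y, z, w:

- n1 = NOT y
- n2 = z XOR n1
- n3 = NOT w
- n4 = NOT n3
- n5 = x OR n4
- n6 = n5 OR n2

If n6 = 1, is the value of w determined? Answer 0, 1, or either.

either

Both values of w occur among assignments with n6 = 1:
  w=0: x=0, y=0, z=0, w=0
  w=1: x=0, y=0, z=0, w=1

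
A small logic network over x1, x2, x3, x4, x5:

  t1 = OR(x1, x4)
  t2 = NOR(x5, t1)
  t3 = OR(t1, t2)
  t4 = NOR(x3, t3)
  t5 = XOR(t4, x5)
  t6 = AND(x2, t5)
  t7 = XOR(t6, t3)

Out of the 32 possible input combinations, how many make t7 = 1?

t7 = XOR(t6, t3) must be 1, so t6 and t3 differ.
Enumerating the 32 input combinations, 23 give t7 = 1 and 9 give t7 = 0.

23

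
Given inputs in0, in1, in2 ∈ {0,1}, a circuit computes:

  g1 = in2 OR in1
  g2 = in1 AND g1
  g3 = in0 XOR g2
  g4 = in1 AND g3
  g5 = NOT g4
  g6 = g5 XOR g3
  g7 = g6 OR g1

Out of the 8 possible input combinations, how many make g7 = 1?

g7 = g6 OR g1 must be 1, so at least one of g6, g1 is 1.
Enumerating the 8 input combinations, 7 give g7 = 1 and 1 give g7 = 0.

7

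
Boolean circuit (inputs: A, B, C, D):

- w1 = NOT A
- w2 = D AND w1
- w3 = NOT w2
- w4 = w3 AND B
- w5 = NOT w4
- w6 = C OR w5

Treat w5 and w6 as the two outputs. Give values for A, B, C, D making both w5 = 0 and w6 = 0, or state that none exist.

Check with A=0 B=1 C=0 D=0:
w1 = NOT A = NOT 0 = 1
w2 = D AND w1 = 0 AND 1 = 0
w3 = NOT w2 = NOT 0 = 1
w4 = w3 AND B = 1 AND 1 = 1
w5 = NOT w4 = NOT 1 = 0
w6 = C OR w5 = 0 OR 0 = 0
So w5 = 0 and w6 = 0.

A=0 B=1 C=0 D=0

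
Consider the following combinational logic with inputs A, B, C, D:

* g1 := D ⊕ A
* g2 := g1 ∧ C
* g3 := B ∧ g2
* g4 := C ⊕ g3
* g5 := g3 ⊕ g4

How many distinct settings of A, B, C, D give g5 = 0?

8

g5 = g3 ⊕ g4 must be 0, so g3 and g4 are equal.
Enumerating the 16 input combinations, 8 give g5 = 0 and 8 give g5 = 1.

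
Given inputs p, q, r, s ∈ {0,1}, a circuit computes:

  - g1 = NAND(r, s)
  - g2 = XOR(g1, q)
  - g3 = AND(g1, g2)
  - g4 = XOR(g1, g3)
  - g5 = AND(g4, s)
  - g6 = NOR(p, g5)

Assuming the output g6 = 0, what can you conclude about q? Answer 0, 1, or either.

either

Both values of q occur among assignments with g6 = 0:
  q=0: p=1, q=0, r=0, s=0
  q=1: p=0, q=1, r=0, s=1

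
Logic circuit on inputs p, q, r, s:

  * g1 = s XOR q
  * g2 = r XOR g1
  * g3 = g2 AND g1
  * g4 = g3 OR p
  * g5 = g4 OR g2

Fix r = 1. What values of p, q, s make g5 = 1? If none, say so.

p=1 q=1 s=1

g5 = g4 OR g2 must be 1, so at least one of g4, g2 is 1.
Check with r = 1 and p=1, q=1, s=1:
g1 = s XOR q = 1 XOR 1 = 0
g2 = r XOR g1 = 1 XOR 0 = 1
g3 = g2 AND g1 = 1 AND 0 = 0
g4 = g3 OR p = 0 OR 1 = 1
g5 = g4 OR g2 = 1 OR 1 = 1
So g5 = 1.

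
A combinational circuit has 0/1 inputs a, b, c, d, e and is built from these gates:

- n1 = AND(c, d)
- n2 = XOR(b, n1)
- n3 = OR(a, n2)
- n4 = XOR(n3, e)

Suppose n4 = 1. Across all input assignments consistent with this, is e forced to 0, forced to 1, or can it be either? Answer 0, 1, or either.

either

Both values of e occur among assignments with n4 = 1:
  e=0: a=0, b=0, c=1, d=1, e=0
  e=1: a=0, b=0, c=0, d=0, e=1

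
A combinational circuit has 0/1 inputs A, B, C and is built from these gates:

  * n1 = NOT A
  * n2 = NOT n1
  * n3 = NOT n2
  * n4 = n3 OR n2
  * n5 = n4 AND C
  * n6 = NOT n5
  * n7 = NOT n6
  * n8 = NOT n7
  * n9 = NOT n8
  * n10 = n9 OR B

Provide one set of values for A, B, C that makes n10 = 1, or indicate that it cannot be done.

n10 = n9 OR B must be 1, so at least one of n9, B is 1.
Check with A=1 B=1 C=0:
n1 = NOT A = NOT 1 = 0
n2 = NOT n1 = NOT 0 = 1
n3 = NOT n2 = NOT 1 = 0
n4 = n3 OR n2 = 0 OR 1 = 1
n5 = n4 AND C = 1 AND 0 = 0
n6 = NOT n5 = NOT 0 = 1
n7 = NOT n6 = NOT 1 = 0
n8 = NOT n7 = NOT 0 = 1
n9 = NOT n8 = NOT 1 = 0
n10 = n9 OR B = 0 OR 1 = 1
So n10 = 1 as required.

A=1 B=1 C=0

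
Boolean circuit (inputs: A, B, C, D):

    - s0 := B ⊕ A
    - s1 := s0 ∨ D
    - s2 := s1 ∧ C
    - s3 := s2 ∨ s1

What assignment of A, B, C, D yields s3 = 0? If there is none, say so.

s3 = s2 ∨ s1 must be 0, so both s2 = 0 and s1 = 0.
s2 = s1 ∧ C must be 0, so at least one of s1, C is 0.
Check with A=0, B=0, C=1, D=0:
s0 = B ⊕ A = 0 ⊕ 0 = 0
s1 = s0 ∨ D = 0 ∨ 0 = 0
s2 = s1 ∧ C = 0 ∧ 1 = 0
s3 = s2 ∨ s1 = 0 ∨ 0 = 0
So s3 = 0 as required.

A=0, B=0, C=1, D=0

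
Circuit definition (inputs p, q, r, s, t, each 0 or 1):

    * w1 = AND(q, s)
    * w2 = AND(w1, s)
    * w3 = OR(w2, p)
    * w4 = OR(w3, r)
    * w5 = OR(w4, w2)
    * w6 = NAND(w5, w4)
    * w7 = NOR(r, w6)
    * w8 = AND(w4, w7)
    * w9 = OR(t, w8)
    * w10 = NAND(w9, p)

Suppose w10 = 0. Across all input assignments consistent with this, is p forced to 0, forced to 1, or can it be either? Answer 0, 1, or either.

w10 = NAND(w9, p) must be 0, so both w9 = 1 and p = 1.
Every assignment with w10 = 0 has p = 1; there are 12 such assignment(s).

1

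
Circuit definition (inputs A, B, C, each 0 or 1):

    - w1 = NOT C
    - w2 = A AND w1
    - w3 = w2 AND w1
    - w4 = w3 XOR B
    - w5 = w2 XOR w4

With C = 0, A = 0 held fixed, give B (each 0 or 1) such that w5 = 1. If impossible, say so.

w5 = w2 XOR w4 must be 1, so w2 and w4 differ.
Check with C = 0, A = 0 and B=1:
w1 = NOT C = NOT 0 = 1
w2 = A AND w1 = 0 AND 1 = 0
w3 = w2 AND w1 = 0 AND 1 = 0
w4 = w3 XOR B = 0 XOR 1 = 1
w5 = w2 XOR w4 = 0 XOR 1 = 1
So w5 = 1.

B=1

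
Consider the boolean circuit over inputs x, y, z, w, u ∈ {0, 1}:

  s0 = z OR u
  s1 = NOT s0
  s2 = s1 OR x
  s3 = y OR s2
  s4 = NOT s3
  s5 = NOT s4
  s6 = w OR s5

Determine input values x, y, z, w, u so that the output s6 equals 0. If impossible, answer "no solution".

x=0, y=0, z=0, w=0, u=1

s6 = w OR s5 must be 0, so both w = 0 and s5 = 0.
s5 = NOT s4 must be 0, so s4 = 1.
s4 = NOT s3 must be 1, so s3 = 0.
Check with x=0, y=0, z=0, w=0, u=1:
s0 = z OR u = 0 OR 1 = 1
s1 = NOT s0 = NOT 1 = 0
s2 = s1 OR x = 0 OR 0 = 0
s3 = y OR s2 = 0 OR 0 = 0
s4 = NOT s3 = NOT 0 = 1
s5 = NOT s4 = NOT 1 = 0
s6 = w OR s5 = 0 OR 0 = 0
So s6 = 0 as required.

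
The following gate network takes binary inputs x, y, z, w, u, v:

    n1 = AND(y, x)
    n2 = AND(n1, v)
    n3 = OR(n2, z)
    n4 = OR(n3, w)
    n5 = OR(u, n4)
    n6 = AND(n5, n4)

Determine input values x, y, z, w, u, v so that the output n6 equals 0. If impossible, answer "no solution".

n6 = AND(n5, n4) must be 0, so at least one of n5, n4 is 0.
Check with x=0, y=0, z=0, w=0, u=0, v=0:
n1 = AND(y, x) = AND(0, 0) = 0
n2 = AND(n1, v) = AND(0, 0) = 0
n3 = OR(n2, z) = OR(0, 0) = 0
n4 = OR(n3, w) = OR(0, 0) = 0
n5 = OR(u, n4) = OR(0, 0) = 0
n6 = AND(n5, n4) = AND(0, 0) = 0
So n6 = 0 as required.

x=0, y=0, z=0, w=0, u=0, v=0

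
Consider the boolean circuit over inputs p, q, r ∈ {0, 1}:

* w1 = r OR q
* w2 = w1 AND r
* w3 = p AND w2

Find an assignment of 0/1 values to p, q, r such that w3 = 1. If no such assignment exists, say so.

p=1, q=0, r=1

Check with p=1, q=0, r=1:
w1 = r OR q = 1 OR 0 = 1
w2 = w1 AND r = 1 AND 1 = 1
w3 = p AND w2 = 1 AND 1 = 1
So w3 = 1 as required.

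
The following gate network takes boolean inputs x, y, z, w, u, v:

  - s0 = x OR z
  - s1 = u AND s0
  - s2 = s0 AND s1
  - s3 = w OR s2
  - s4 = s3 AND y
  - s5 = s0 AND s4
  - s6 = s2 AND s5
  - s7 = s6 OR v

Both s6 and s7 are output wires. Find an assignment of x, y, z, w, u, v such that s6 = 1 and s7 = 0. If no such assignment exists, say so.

Across all 64 input combinations, none give both s6 = 1 and s7 = 0.

no solution exists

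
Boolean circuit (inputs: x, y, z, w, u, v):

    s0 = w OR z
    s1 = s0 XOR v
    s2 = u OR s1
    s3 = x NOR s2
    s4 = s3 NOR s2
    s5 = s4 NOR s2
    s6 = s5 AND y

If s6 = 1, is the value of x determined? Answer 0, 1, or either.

s6 = s5 AND y must be 1, so both s5 = 1 and y = 1.
Every assignment with s6 = 1 has x = 0; there are 4 such assignment(s).
  x=0, y=1, z=0, w=0, u=0, v=0
  x=0, y=1, z=0, w=1, u=0, v=1
  x=0, y=1, z=1, w=0, u=0, v=1
  x=0, y=1, z=1, w=1, u=0, v=1

0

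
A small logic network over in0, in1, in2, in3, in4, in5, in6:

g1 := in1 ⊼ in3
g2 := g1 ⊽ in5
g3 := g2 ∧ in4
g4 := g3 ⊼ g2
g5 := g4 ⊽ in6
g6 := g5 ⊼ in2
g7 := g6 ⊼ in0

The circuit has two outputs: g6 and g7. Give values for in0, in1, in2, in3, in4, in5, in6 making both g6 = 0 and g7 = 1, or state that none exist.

in0=0, in1=1, in2=1, in3=1, in4=1, in5=0, in6=0

Check with in0=0, in1=1, in2=1, in3=1, in4=1, in5=0, in6=0:
g1 = in1 ⊼ in3 = 1 ⊼ 1 = 0
g2 = g1 ⊽ in5 = 0 ⊽ 0 = 1
g3 = g2 ∧ in4 = 1 ∧ 1 = 1
g4 = g3 ⊼ g2 = 1 ⊼ 1 = 0
g5 = g4 ⊽ in6 = 0 ⊽ 0 = 1
g6 = g5 ⊼ in2 = 1 ⊼ 1 = 0
g7 = g6 ⊼ in0 = 0 ⊼ 0 = 1
So g6 = 0 and g7 = 1.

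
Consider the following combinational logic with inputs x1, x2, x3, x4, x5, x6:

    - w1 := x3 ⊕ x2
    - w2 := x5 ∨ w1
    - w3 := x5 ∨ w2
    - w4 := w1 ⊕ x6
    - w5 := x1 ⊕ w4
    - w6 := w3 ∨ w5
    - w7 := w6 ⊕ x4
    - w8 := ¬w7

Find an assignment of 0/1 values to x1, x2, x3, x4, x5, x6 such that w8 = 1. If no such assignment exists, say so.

w8 = ¬w7 must be 1, so w7 = 0.
Check with x1=0, x2=1, x3=1, x4=1, x5=1, x6=0:
w1 = x3 ⊕ x2 = 1 ⊕ 1 = 0
w2 = x5 ∨ w1 = 1 ∨ 0 = 1
w3 = x5 ∨ w2 = 1 ∨ 1 = 1
w4 = w1 ⊕ x6 = 0 ⊕ 0 = 0
w5 = x1 ⊕ w4 = 0 ⊕ 0 = 0
w6 = w3 ∨ w5 = 1 ∨ 0 = 1
w7 = w6 ⊕ x4 = 1 ⊕ 1 = 0
w8 = ¬w7 = ¬0 = 1
So w8 = 1 as required.

x1=0, x2=1, x3=1, x4=1, x5=1, x6=0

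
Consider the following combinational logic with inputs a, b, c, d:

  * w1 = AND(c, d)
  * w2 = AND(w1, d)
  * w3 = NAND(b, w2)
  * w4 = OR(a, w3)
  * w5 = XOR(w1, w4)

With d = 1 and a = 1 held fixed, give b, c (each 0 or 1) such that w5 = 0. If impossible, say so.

w5 = XOR(w1, w4) must be 0, so w1 and w4 are equal.
Check with d = 1 and a = 1 and b=1, c=1:
w1 = AND(c, d) = AND(1, 1) = 1
w2 = AND(w1, d) = AND(1, 1) = 1
w3 = NAND(b, w2) = NAND(1, 1) = 0
w4 = OR(a, w3) = OR(1, 0) = 1
w5 = XOR(w1, w4) = XOR(1, 1) = 0
So w5 = 0.

b=1, c=1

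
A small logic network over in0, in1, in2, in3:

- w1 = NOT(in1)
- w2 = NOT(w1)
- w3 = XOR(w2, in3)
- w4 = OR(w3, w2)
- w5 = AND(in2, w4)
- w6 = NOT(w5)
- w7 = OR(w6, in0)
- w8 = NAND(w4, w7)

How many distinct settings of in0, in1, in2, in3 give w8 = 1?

w8 = NAND(w4, w7) must be 1, so at least one of w4, w7 is 0.
Enumerating the 16 input combinations, 7 give w8 = 1 and 9 give w8 = 0.

7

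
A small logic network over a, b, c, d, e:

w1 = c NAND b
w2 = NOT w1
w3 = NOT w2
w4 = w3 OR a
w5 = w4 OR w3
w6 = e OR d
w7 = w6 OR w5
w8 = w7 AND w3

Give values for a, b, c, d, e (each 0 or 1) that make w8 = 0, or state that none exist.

a=1 b=1 c=1 d=0 e=0

w8 = w7 AND w3 must be 0, so at least one of w7, w3 is 0.
Check with a=1 b=1 c=1 d=0 e=0:
w1 = c NAND b = 1 NAND 1 = 0
w2 = NOT w1 = NOT 0 = 1
w3 = NOT w2 = NOT 1 = 0
w4 = w3 OR a = 0 OR 1 = 1
w5 = w4 OR w3 = 1 OR 0 = 1
w6 = e OR d = 0 OR 0 = 0
w7 = w6 OR w5 = 0 OR 1 = 1
w8 = w7 AND w3 = 1 AND 0 = 0
So w8 = 0 as required.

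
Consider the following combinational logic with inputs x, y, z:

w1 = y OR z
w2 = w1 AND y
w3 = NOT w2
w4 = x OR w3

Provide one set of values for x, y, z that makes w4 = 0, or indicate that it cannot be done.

x=0 y=1 z=1

w4 = x OR w3 must be 0, so both x = 0 and w3 = 0.
w3 = NOT w2 must be 0, so w2 = 1.
Check with x=0 y=1 z=1:
w1 = y OR z = 1 OR 1 = 1
w2 = w1 AND y = 1 AND 1 = 1
w3 = NOT w2 = NOT 1 = 0
w4 = x OR w3 = 0 OR 0 = 0
So w4 = 0 as required.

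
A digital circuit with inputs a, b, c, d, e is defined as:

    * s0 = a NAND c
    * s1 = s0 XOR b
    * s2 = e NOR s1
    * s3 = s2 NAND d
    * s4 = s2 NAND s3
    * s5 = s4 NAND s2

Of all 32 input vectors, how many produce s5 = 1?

28

s5 = s4 NAND s2 must be 1, so at least one of s4, s2 is 0.
Enumerating the 32 input combinations, 28 give s5 = 1 and 4 give s5 = 0.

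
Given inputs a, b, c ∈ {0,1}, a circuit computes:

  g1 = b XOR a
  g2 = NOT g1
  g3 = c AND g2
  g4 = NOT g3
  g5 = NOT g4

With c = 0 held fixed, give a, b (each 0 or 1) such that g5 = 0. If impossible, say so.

a=0, b=1

Check with c = 0 and a=0, b=1:
g1 = b XOR a = 1 XOR 0 = 1
g2 = NOT g1 = NOT 1 = 0
g3 = c AND g2 = 0 AND 0 = 0
g4 = NOT g3 = NOT 0 = 1
g5 = NOT g4 = NOT 1 = 0
So g5 = 0.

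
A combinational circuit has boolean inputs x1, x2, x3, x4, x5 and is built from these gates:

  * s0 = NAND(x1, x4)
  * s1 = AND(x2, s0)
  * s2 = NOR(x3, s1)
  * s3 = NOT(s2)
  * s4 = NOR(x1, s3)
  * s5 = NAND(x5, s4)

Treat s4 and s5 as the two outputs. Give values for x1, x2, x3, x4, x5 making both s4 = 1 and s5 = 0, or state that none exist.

x1=0 x2=0 x3=0 x4=0 x5=1

Check with x1=0 x2=0 x3=0 x4=0 x5=1:
s0 = NAND(x1, x4) = NAND(0, 0) = 1
s1 = AND(x2, s0) = AND(0, 1) = 0
s2 = NOR(x3, s1) = NOR(0, 0) = 1
s3 = NOT(s2) = NOT 1 = 0
s4 = NOR(x1, s3) = NOR(0, 0) = 1
s5 = NAND(x5, s4) = NAND(1, 1) = 0
So s4 = 1 and s5 = 0.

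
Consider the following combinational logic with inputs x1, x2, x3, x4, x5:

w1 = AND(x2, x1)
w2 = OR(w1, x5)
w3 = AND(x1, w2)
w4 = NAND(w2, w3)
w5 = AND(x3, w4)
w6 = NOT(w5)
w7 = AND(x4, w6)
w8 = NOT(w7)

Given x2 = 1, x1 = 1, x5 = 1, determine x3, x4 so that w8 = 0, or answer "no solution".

x3=1 x4=1

w8 = NOT(w7) must be 0, so w7 = 1.
w7 = AND(x4, w6) must be 1, so both x4 = 1 and w6 = 1.
Check with x2 = 1, x1 = 1, x5 = 1 and x3=1, x4=1:
w1 = AND(x2, x1) = AND(1, 1) = 1
w2 = OR(w1, x5) = OR(1, 1) = 1
w3 = AND(x1, w2) = AND(1, 1) = 1
w4 = NAND(w2, w3) = NAND(1, 1) = 0
w5 = AND(x3, w4) = AND(1, 0) = 0
w6 = NOT(w5) = NOT 0 = 1
w7 = AND(x4, w6) = AND(1, 1) = 1
w8 = NOT(w7) = NOT 1 = 0
So w8 = 0.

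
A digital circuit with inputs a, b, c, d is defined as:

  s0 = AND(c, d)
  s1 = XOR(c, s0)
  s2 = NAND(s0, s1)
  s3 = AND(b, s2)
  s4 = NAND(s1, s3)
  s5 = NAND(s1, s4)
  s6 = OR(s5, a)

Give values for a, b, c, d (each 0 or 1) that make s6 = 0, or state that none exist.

a=0 b=0 c=1 d=0

s6 = OR(s5, a) must be 0, so both s5 = 0 and a = 0.
Check with a=0 b=0 c=1 d=0:
s0 = AND(c, d) = AND(1, 0) = 0
s1 = XOR(c, s0) = XOR(1, 0) = 1
s2 = NAND(s0, s1) = NAND(0, 1) = 1
s3 = AND(b, s2) = AND(0, 1) = 0
s4 = NAND(s1, s3) = NAND(1, 0) = 1
s5 = NAND(s1, s4) = NAND(1, 1) = 0
s6 = OR(s5, a) = OR(0, 0) = 0
So s6 = 0 as required.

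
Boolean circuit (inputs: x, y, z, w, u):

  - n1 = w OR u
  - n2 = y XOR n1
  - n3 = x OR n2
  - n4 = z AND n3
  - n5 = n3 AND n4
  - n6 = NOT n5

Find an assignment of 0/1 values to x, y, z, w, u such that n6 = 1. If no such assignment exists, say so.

Check with x=0, y=1, z=1, w=0, u=1:
n1 = w OR u = 0 OR 1 = 1
n2 = y XOR n1 = 1 XOR 1 = 0
n3 = x OR n2 = 0 OR 0 = 0
n4 = z AND n3 = 1 AND 0 = 0
n5 = n3 AND n4 = 0 AND 0 = 0
n6 = NOT n5 = NOT 0 = 1
So n6 = 1 as required.

x=0, y=1, z=1, w=0, u=1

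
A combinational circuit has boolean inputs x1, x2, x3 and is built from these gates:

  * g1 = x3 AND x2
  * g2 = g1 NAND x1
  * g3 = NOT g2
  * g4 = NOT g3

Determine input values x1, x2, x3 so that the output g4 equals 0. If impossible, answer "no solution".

g4 = NOT g3 must be 0, so g3 = 1.
g3 = NOT g2 must be 1, so g2 = 0.
Check with x1=1 x2=1 x3=1:
g1 = x3 AND x2 = 1 AND 1 = 1
g2 = g1 NAND x1 = 1 NAND 1 = 0
g3 = NOT g2 = NOT 0 = 1
g4 = NOT g3 = NOT 1 = 0
So g4 = 0 as required.

x1=1 x2=1 x3=1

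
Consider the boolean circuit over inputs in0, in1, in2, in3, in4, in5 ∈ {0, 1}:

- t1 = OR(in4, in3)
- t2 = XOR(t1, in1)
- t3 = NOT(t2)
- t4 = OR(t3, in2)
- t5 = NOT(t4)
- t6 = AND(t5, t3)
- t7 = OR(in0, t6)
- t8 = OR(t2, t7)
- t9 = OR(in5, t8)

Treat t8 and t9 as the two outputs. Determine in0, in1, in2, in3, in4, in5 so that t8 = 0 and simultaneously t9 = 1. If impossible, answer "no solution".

in0=0 in1=1 in2=0 in3=0 in4=1 in5=1

Check with in0=0 in1=1 in2=0 in3=0 in4=1 in5=1:
t1 = OR(in4, in3) = OR(1, 0) = 1
t2 = XOR(t1, in1) = XOR(1, 1) = 0
t3 = NOT(t2) = NOT 0 = 1
t4 = OR(t3, in2) = OR(1, 0) = 1
t5 = NOT(t4) = NOT 1 = 0
t6 = AND(t5, t3) = AND(0, 1) = 0
t7 = OR(in0, t6) = OR(0, 0) = 0
t8 = OR(t2, t7) = OR(0, 0) = 0
t9 = OR(in5, t8) = OR(1, 0) = 1
So t8 = 0 and t9 = 1.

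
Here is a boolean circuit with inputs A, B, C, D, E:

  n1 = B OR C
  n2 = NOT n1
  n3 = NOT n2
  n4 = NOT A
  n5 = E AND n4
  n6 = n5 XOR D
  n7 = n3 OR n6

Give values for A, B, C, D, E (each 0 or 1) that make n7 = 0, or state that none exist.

n7 = n3 OR n6 must be 0, so both n3 = 0 and n6 = 0.
Check with A=1, B=0, C=0, D=0, E=1:
n1 = B OR C = 0 OR 0 = 0
n2 = NOT n1 = NOT 0 = 1
n3 = NOT n2 = NOT 1 = 0
n4 = NOT A = NOT 1 = 0
n5 = E AND n4 = 1 AND 0 = 0
n6 = n5 XOR D = 0 XOR 0 = 0
n7 = n3 OR n6 = 0 OR 0 = 0
So n7 = 0 as required.

A=1, B=0, C=0, D=0, E=1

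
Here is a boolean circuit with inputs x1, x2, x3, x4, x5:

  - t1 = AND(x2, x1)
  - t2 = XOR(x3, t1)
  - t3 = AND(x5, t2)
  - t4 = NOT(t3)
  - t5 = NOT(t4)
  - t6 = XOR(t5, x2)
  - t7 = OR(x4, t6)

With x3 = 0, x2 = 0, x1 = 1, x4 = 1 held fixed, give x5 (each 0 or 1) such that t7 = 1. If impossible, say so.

x5=1

Check with x3 = 0, x2 = 0, x1 = 1, x4 = 1 and x5=1:
t1 = AND(x2, x1) = AND(0, 1) = 0
t2 = XOR(x3, t1) = XOR(0, 0) = 0
t3 = AND(x5, t2) = AND(1, 0) = 0
t4 = NOT(t3) = NOT 0 = 1
t5 = NOT(t4) = NOT 1 = 0
t6 = XOR(t5, x2) = XOR(0, 0) = 0
t7 = OR(x4, t6) = OR(1, 0) = 1
So t7 = 1.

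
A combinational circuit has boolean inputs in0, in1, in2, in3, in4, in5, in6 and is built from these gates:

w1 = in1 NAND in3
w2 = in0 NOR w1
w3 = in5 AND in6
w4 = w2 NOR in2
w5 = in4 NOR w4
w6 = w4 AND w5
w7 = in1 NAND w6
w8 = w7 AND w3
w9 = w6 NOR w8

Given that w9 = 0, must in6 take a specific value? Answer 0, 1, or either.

1

w9 = w6 NOR w8 must be 0, so at least one of w6, w8 is 1.
Every assignment with w9 = 0 has in6 = 1; there are 32 such assignment(s).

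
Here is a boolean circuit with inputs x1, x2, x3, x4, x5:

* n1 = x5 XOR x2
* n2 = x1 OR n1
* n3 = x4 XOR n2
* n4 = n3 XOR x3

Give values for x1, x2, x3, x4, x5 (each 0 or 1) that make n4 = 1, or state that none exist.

n4 = n3 XOR x3 must be 1, so n3 and x3 differ.
Check with x1=0, x2=0, x3=0, x4=1, x5=0:
n1 = x5 XOR x2 = 0 XOR 0 = 0
n2 = x1 OR n1 = 0 OR 0 = 0
n3 = x4 XOR n2 = 1 XOR 0 = 1
n4 = n3 XOR x3 = 1 XOR 0 = 1
So n4 = 1 as required.

x1=0, x2=0, x3=0, x4=1, x5=0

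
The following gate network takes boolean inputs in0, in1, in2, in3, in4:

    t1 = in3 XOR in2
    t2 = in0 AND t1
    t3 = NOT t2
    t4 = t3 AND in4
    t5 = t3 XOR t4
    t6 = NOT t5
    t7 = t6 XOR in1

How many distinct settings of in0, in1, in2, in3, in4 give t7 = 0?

16

t7 = t6 XOR in1 must be 0, so t6 and in1 are equal.
Enumerating the 32 input combinations, 16 give t7 = 0 and 16 give t7 = 1.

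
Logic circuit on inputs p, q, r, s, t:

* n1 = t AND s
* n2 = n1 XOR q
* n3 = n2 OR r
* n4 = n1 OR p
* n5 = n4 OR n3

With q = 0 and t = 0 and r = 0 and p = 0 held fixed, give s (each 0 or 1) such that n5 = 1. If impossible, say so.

no solution exists

With q = 0 and t = 0 and r = 0 and p = 0 fixed, none of the 2 settings of s give n5 = 1.
For example, with s=1:
n1 = t AND s = 0 AND 1 = 0
n2 = n1 XOR q = 0 XOR 0 = 0
n3 = n2 OR r = 0 OR 0 = 0
n4 = n1 OR p = 0 OR 0 = 0
n5 = n4 OR n3 = 0 OR 0 = 0
giving n5 = 0 ≠ 1.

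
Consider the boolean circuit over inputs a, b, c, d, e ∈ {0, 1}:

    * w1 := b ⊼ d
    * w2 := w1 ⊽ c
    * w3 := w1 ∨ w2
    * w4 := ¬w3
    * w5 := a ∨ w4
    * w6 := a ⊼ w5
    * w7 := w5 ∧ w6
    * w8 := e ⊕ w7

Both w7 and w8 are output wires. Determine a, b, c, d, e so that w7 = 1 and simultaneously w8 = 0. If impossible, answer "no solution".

Check with a=0, b=1, c=1, d=1, e=1:
w1 = b ⊼ d = 1 ⊼ 1 = 0
w2 = w1 ⊽ c = 0 ⊽ 1 = 0
w3 = w1 ∨ w2 = 0 ∨ 0 = 0
w4 = ¬w3 = ¬0 = 1
w5 = a ∨ w4 = 0 ∨ 1 = 1
w6 = a ⊼ w5 = 0 ⊼ 1 = 1
w7 = w5 ∧ w6 = 1 ∧ 1 = 1
w8 = e ⊕ w7 = 1 ⊕ 1 = 0
So w7 = 1 and w8 = 0.

a=0, b=1, c=1, d=1, e=1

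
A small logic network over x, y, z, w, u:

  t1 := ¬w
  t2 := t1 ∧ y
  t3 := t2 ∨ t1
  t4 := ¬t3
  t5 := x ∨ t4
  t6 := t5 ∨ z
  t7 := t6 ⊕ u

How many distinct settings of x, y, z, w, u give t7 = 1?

t7 = t6 ⊕ u must be 1, so t6 and u differ.
Enumerating the 32 input combinations, 16 give t7 = 1 and 16 give t7 = 0.

16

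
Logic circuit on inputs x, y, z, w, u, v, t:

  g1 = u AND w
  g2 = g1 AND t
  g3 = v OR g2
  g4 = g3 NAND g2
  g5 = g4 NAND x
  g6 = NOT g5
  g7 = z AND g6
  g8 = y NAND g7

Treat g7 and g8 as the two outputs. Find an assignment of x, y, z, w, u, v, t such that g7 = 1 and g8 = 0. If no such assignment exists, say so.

Check with x=1, y=1, z=1, w=1, u=0, v=0, t=1:
g1 = u AND w = 0 AND 1 = 0
g2 = g1 AND t = 0 AND 1 = 0
g3 = v OR g2 = 0 OR 0 = 0
g4 = g3 NAND g2 = 0 NAND 0 = 1
g5 = g4 NAND x = 1 NAND 1 = 0
g6 = NOT g5 = NOT 0 = 1
g7 = z AND g6 = 1 AND 1 = 1
g8 = y NAND g7 = 1 NAND 1 = 0
So g7 = 1 and g8 = 0.

x=1, y=1, z=1, w=1, u=0, v=0, t=1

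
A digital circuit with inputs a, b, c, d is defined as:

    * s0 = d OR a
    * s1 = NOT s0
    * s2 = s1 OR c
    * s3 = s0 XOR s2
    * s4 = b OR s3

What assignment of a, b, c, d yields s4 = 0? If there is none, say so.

a=0, b=0, c=1, d=1

s4 = b OR s3 must be 0, so both b = 0 and s3 = 0.
Check with a=0, b=0, c=1, d=1:
s0 = d OR a = 1 OR 0 = 1
s1 = NOT s0 = NOT 1 = 0
s2 = s1 OR c = 0 OR 1 = 1
s3 = s0 XOR s2 = 1 XOR 1 = 0
s4 = b OR s3 = 0 OR 0 = 0
So s4 = 0 as required.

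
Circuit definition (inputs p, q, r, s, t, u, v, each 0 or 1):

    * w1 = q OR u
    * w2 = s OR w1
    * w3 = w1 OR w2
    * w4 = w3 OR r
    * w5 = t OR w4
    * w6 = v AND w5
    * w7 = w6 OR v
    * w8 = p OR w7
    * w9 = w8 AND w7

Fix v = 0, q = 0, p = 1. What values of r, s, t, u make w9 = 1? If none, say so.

no solution exists

With v = 0, q = 0, p = 1 fixed, none of the 16 settings of r, s, t, u give w9 = 1.
For example, with r=1, s=1, t=1, u=1:
w1 = q OR u = 0 OR 1 = 1
w2 = s OR w1 = 1 OR 1 = 1
w3 = w1 OR w2 = 1 OR 1 = 1
w4 = w3 OR r = 1 OR 1 = 1
w5 = t OR w4 = 1 OR 1 = 1
w6 = v AND w5 = 0 AND 1 = 0
w7 = w6 OR v = 0 OR 0 = 0
w8 = p OR w7 = 1 OR 0 = 1
w9 = w8 AND w7 = 1 AND 0 = 0
giving w9 = 0 ≠ 1.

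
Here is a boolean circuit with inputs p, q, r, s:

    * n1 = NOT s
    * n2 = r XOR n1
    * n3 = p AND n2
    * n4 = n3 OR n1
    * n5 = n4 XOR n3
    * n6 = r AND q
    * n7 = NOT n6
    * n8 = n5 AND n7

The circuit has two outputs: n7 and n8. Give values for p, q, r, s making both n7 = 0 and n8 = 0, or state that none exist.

p=0 q=1 r=1 s=0

Check with p=0 q=1 r=1 s=0:
n1 = NOT s = NOT 0 = 1
n2 = r XOR n1 = 1 XOR 1 = 0
n3 = p AND n2 = 0 AND 0 = 0
n4 = n3 OR n1 = 0 OR 1 = 1
n5 = n4 XOR n3 = 1 XOR 0 = 1
n6 = r AND q = 1 AND 1 = 1
n7 = NOT n6 = NOT 1 = 0
n8 = n5 AND n7 = 1 AND 0 = 0
So n7 = 0 and n8 = 0.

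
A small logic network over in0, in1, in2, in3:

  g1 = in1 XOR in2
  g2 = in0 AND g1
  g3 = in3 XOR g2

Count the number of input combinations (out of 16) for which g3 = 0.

g3 = in3 XOR g2 must be 0, so in3 and g2 are equal.
Enumerating the 16 input combinations, 8 give g3 = 0 and 8 give g3 = 1.

8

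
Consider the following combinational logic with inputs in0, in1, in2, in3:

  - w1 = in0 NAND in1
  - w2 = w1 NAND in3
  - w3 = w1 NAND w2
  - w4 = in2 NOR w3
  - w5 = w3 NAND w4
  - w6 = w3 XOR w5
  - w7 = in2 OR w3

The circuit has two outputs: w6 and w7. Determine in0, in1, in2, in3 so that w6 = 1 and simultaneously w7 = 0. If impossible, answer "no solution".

in0=0, in1=0, in2=0, in3=0

Check with in0=0, in1=0, in2=0, in3=0:
w1 = in0 NAND in1 = 0 NAND 0 = 1
w2 = w1 NAND in3 = 1 NAND 0 = 1
w3 = w1 NAND w2 = 1 NAND 1 = 0
w4 = in2 NOR w3 = 0 NOR 0 = 1
w5 = w3 NAND w4 = 0 NAND 1 = 1
w6 = w3 XOR w5 = 0 XOR 1 = 1
w7 = in2 OR w3 = 0 OR 0 = 0
So w6 = 1 and w7 = 0.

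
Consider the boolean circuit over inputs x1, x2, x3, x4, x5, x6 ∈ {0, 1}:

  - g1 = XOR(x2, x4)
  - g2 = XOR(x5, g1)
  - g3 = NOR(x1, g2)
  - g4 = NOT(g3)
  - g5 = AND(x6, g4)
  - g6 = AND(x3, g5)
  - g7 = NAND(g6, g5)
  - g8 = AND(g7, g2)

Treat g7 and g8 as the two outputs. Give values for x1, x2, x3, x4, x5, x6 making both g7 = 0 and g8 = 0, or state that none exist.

Check with x1=0, x2=0, x3=1, x4=1, x5=0, x6=1:
g1 = XOR(x2, x4) = XOR(0, 1) = 1
g2 = XOR(x5, g1) = XOR(0, 1) = 1
g3 = NOR(x1, g2) = NOR(0, 1) = 0
g4 = NOT(g3) = NOT 0 = 1
g5 = AND(x6, g4) = AND(1, 1) = 1
g6 = AND(x3, g5) = AND(1, 1) = 1
g7 = NAND(g6, g5) = NAND(1, 1) = 0
g8 = AND(g7, g2) = AND(0, 1) = 0
So g7 = 0 and g8 = 0.

x1=0, x2=0, x3=1, x4=1, x5=0, x6=1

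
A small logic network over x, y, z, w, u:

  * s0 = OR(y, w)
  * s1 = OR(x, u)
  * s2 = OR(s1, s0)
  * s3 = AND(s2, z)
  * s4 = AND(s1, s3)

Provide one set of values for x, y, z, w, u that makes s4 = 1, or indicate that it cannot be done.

x=1 y=1 z=1 w=0 u=1

s4 = AND(s1, s3) must be 1, so both s1 = 1 and s3 = 1.
Check with x=1 y=1 z=1 w=0 u=1:
s0 = OR(y, w) = OR(1, 0) = 1
s1 = OR(x, u) = OR(1, 1) = 1
s2 = OR(s1, s0) = OR(1, 1) = 1
s3 = AND(s2, z) = AND(1, 1) = 1
s4 = AND(s1, s3) = AND(1, 1) = 1
So s4 = 1 as required.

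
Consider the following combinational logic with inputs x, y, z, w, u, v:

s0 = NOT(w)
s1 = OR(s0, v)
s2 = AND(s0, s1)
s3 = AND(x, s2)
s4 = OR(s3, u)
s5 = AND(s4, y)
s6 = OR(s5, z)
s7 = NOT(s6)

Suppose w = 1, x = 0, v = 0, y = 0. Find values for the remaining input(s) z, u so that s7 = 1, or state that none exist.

s7 = NOT(s6) must be 1, so s6 = 0.
Check with w = 1, x = 0, v = 0, y = 0 and z=0, u=0:
s0 = NOT(w) = NOT 1 = 0
s1 = OR(s0, v) = OR(0, 0) = 0
s2 = AND(s0, s1) = AND(0, 0) = 0
s3 = AND(x, s2) = AND(0, 0) = 0
s4 = OR(s3, u) = OR(0, 0) = 0
s5 = AND(s4, y) = AND(0, 0) = 0
s6 = OR(s5, z) = OR(0, 0) = 0
s7 = NOT(s6) = NOT 0 = 1
So s7 = 1.

z=0, u=0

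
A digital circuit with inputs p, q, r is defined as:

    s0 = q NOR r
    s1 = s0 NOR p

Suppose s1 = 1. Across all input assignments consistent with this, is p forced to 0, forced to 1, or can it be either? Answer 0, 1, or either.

0

s1 = s0 NOR p must be 1, so both s0 = 0 and p = 0.
Every assignment with s1 = 1 has p = 0; there are 3 such assignment(s).
  p=0, q=0, r=1
  p=0, q=1, r=0
  p=0, q=1, r=1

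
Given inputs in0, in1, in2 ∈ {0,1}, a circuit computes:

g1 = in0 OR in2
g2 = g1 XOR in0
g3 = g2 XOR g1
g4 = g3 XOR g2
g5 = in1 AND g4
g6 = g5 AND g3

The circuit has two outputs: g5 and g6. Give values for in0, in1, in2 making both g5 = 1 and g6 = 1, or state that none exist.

in0=1 in1=1 in2=1

Check with in0=1 in1=1 in2=1:
g1 = in0 OR in2 = 1 OR 1 = 1
g2 = g1 XOR in0 = 1 XOR 1 = 0
g3 = g2 XOR g1 = 0 XOR 1 = 1
g4 = g3 XOR g2 = 1 XOR 0 = 1
g5 = in1 AND g4 = 1 AND 1 = 1
g6 = g5 AND g3 = 1 AND 1 = 1
So g5 = 1 and g6 = 1.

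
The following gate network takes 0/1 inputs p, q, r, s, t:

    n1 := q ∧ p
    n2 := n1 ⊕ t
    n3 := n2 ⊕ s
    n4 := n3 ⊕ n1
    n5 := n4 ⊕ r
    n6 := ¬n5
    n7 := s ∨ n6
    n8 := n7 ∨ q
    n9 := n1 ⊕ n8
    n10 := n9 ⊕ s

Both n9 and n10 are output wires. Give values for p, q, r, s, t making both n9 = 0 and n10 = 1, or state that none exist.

Check with p=1 q=1 r=1 s=1 t=1:
n1 = q ∧ p = 1 ∧ 1 = 1
n2 = n1 ⊕ t = 1 ⊕ 1 = 0
n3 = n2 ⊕ s = 0 ⊕ 1 = 1
n4 = n3 ⊕ n1 = 1 ⊕ 1 = 0
n5 = n4 ⊕ r = 0 ⊕ 1 = 1
n6 = ¬n5 = ¬1 = 0
n7 = s ∨ n6 = 1 ∨ 0 = 1
n8 = n7 ∨ q = 1 ∨ 1 = 1
n9 = n1 ⊕ n8 = 1 ⊕ 1 = 0
n10 = n9 ⊕ s = 0 ⊕ 1 = 1
So n9 = 0 and n10 = 1.

p=1 q=1 r=1 s=1 t=1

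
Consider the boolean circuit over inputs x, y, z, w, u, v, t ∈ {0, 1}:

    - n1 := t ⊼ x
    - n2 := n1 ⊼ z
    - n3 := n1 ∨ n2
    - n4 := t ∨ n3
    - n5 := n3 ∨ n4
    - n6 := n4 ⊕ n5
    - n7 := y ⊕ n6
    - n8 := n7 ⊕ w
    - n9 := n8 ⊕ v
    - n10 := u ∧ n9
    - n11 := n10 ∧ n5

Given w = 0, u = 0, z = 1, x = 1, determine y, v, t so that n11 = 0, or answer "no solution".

n11 = n10 ∧ n5 must be 0, so at least one of n10, n5 is 0.
Check with w = 0, u = 0, z = 1, x = 1 and y=1, v=0, t=1:
n1 = t ⊼ x = 1 ⊼ 1 = 0
n2 = n1 ⊼ z = 0 ⊼ 1 = 1
n3 = n1 ∨ n2 = 0 ∨ 1 = 1
n4 = t ∨ n3 = 1 ∨ 1 = 1
n5 = n3 ∨ n4 = 1 ∨ 1 = 1
n6 = n4 ⊕ n5 = 1 ⊕ 1 = 0
n7 = y ⊕ n6 = 1 ⊕ 0 = 1
n8 = n7 ⊕ w = 1 ⊕ 0 = 1
n9 = n8 ⊕ v = 1 ⊕ 0 = 1
n10 = u ∧ n9 = 0 ∧ 1 = 0
n11 = n10 ∧ n5 = 0 ∧ 1 = 0
So n11 = 0.

y=1, v=0, t=1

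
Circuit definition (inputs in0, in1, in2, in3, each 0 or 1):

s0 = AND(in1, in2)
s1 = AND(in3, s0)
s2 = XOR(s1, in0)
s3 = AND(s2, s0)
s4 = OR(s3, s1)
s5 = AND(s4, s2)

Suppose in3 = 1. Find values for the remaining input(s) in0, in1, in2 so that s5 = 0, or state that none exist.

in0=1 in1=0 in2=1

s5 = AND(s4, s2) must be 0, so at least one of s4, s2 is 0.
Check with in3 = 1 and in0=1, in1=0, in2=1:
s0 = AND(in1, in2) = AND(0, 1) = 0
s1 = AND(in3, s0) = AND(1, 0) = 0
s2 = XOR(s1, in0) = XOR(0, 1) = 1
s3 = AND(s2, s0) = AND(1, 0) = 0
s4 = OR(s3, s1) = OR(0, 0) = 0
s5 = AND(s4, s2) = AND(0, 1) = 0
So s5 = 0.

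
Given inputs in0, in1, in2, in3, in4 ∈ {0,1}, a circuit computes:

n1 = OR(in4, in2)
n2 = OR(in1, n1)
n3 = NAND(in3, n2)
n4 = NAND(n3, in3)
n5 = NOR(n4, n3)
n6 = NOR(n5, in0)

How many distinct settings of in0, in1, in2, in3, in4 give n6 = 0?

n6 = NOR(n5, in0) must be 0, so at least one of n5, in0 is 1.
Enumerating the 32 input combinations, 16 give n6 = 0 and 16 give n6 = 1.

16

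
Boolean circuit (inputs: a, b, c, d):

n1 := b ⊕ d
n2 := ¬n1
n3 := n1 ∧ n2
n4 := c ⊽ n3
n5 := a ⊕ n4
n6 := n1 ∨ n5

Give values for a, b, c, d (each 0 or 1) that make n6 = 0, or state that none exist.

a=0, b=1, c=1, d=1

n6 = n1 ∨ n5 must be 0, so both n1 = 0 and n5 = 0.
n1 = b ⊕ d must be 0, so b and d are equal.
Check with a=0, b=1, c=1, d=1:
n1 = b ⊕ d = 1 ⊕ 1 = 0
n2 = ¬n1 = ¬0 = 1
n3 = n1 ∧ n2 = 0 ∧ 1 = 0
n4 = c ⊽ n3 = 1 ⊽ 0 = 0
n5 = a ⊕ n4 = 0 ⊕ 0 = 0
n6 = n1 ∨ n5 = 0 ∨ 0 = 0
So n6 = 0 as required.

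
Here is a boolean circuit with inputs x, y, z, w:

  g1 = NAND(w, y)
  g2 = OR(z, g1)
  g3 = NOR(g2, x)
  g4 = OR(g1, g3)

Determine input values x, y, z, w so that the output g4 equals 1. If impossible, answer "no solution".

g4 = OR(g1, g3) must be 1, so at least one of g1, g3 is 1.
Check with x=0, y=1, z=0, w=1:
g1 = NAND(w, y) = NAND(1, 1) = 0
g2 = OR(z, g1) = OR(0, 0) = 0
g3 = NOR(g2, x) = NOR(0, 0) = 1
g4 = OR(g1, g3) = OR(0, 1) = 1
So g4 = 1 as required.

x=0, y=1, z=0, w=1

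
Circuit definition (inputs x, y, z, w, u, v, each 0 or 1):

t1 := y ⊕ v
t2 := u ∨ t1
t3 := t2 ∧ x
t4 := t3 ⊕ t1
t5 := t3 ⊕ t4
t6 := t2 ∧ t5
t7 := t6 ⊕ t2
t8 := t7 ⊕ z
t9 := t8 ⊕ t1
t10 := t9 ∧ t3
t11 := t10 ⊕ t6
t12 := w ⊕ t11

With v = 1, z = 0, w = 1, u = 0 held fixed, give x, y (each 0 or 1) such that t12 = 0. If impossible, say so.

x=0, y=0

t12 = w ⊕ t11 must be 0, so w and t11 are equal.
Check with v = 1, z = 0, w = 1, u = 0 and x=0, y=0:
t1 = y ⊕ v = 0 ⊕ 1 = 1
t2 = u ∨ t1 = 0 ∨ 1 = 1
t3 = t2 ∧ x = 1 ∧ 0 = 0
t4 = t3 ⊕ t1 = 0 ⊕ 1 = 1
t5 = t3 ⊕ t4 = 0 ⊕ 1 = 1
t6 = t2 ∧ t5 = 1 ∧ 1 = 1
t7 = t6 ⊕ t2 = 1 ⊕ 1 = 0
t8 = t7 ⊕ z = 0 ⊕ 0 = 0
t9 = t8 ⊕ t1 = 0 ⊕ 1 = 1
t10 = t9 ∧ t3 = 1 ∧ 0 = 0
t11 = t10 ⊕ t6 = 0 ⊕ 1 = 1
t12 = w ⊕ t11 = 1 ⊕ 1 = 0
So t12 = 0.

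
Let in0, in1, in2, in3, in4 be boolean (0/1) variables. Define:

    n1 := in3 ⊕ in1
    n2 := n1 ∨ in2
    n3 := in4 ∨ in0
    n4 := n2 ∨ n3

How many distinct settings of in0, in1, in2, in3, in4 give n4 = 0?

2

n4 = n2 ∨ n3 must be 0, so both n2 = 0 and n3 = 0.
n2 = n1 ∨ in2 must be 0, so both n1 = 0 and in2 = 0.
n3 = in4 ∨ in0 must be 0, so both in4 = 0 and in0 = 0.
Enumerating the 32 input combinations, 2 give n4 = 0 and 30 give n4 = 1.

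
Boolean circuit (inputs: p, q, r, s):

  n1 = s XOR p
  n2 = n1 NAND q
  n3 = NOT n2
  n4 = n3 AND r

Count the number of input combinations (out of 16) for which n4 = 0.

14

n4 = n3 AND r must be 0, so at least one of n3, r is 0.
Enumerating the 16 input combinations, 14 give n4 = 0 and 2 give n4 = 1.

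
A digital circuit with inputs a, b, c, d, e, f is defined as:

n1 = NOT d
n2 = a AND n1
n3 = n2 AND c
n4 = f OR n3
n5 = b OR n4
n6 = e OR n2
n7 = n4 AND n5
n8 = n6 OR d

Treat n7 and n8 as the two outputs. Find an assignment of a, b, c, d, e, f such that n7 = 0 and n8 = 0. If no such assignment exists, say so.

Check with a=0 b=1 c=1 d=0 e=0 f=0:
n1 = NOT d = NOT 0 = 1
n2 = a AND n1 = 0 AND 1 = 0
n3 = n2 AND c = 0 AND 1 = 0
n4 = f OR n3 = 0 OR 0 = 0
n5 = b OR n4 = 1 OR 0 = 1
n6 = e OR n2 = 0 OR 0 = 0
n7 = n4 AND n5 = 0 AND 1 = 0
n8 = n6 OR d = 0 OR 0 = 0
So n7 = 0 and n8 = 0.

a=0 b=1 c=1 d=0 e=0 f=0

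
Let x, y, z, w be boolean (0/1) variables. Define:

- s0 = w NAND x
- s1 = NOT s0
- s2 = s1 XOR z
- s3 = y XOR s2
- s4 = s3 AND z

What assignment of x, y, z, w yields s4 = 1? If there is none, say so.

Check with x=1, y=0, z=1, w=0:
s0 = w NAND x = 0 NAND 1 = 1
s1 = NOT s0 = NOT 1 = 0
s2 = s1 XOR z = 0 XOR 1 = 1
s3 = y XOR s2 = 0 XOR 1 = 1
s4 = s3 AND z = 1 AND 1 = 1
So s4 = 1 as required.

x=1, y=0, z=1, w=0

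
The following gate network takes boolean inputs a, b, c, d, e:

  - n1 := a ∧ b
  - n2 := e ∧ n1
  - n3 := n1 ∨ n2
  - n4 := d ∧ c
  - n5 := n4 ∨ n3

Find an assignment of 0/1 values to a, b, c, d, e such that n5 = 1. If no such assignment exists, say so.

a=0, b=0, c=1, d=1, e=1

n5 = n4 ∨ n3 must be 1, so at least one of n4, n3 is 1.
Check with a=0, b=0, c=1, d=1, e=1:
n1 = a ∧ b = 0 ∧ 0 = 0
n2 = e ∧ n1 = 1 ∧ 0 = 0
n3 = n1 ∨ n2 = 0 ∨ 0 = 0
n4 = d ∧ c = 1 ∧ 1 = 1
n5 = n4 ∨ n3 = 1 ∨ 0 = 1
So n5 = 1 as required.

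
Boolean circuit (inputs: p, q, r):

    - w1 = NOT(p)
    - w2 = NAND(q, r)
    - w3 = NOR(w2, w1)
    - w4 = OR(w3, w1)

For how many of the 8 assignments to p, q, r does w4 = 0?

w4 = OR(w3, w1) must be 0, so both w3 = 0 and w1 = 0.
Satisfying assignments:
  p=1, q=0, r=0
  p=1, q=0, r=1
  p=1, q=1, r=0

3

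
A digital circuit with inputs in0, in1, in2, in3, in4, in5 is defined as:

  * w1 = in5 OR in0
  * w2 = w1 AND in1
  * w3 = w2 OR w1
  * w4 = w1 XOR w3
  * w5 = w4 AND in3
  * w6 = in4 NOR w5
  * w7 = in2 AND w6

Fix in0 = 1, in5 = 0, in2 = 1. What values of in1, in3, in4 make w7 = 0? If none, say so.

w7 = in2 AND w6 must be 0, so at least one of in2, w6 is 0.
Check with in0 = 1, in5 = 0, in2 = 1 and in1=0, in3=0, in4=1:
w1 = in5 OR in0 = 0 OR 1 = 1
w2 = w1 AND in1 = 1 AND 0 = 0
w3 = w2 OR w1 = 0 OR 1 = 1
w4 = w1 XOR w3 = 1 XOR 1 = 0
w5 = w4 AND in3 = 0 AND 0 = 0
w6 = in4 NOR w5 = 1 NOR 0 = 0
w7 = in2 AND w6 = 1 AND 0 = 0
So w7 = 0.

in1=0, in3=0, in4=1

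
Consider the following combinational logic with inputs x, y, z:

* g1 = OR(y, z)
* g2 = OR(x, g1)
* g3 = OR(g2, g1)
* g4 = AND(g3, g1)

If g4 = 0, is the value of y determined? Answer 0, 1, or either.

g4 = AND(g3, g1) must be 0, so at least one of g3, g1 is 0.
Every assignment with g4 = 0 has y = 0; there are 2 such assignment(s).
  x=0, y=0, z=0
  x=1, y=0, z=0

0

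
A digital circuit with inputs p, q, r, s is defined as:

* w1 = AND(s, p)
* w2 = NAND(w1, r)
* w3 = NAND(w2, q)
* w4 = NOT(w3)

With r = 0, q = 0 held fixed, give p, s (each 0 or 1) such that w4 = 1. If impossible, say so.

With r = 0, q = 0 fixed, none of the 4 settings of p, s give w4 = 1.
For example, with p=0, s=0:
w1 = AND(s, p) = AND(0, 0) = 0
w2 = NAND(w1, r) = NAND(0, 0) = 1
w3 = NAND(w2, q) = NAND(1, 0) = 1
w4 = NOT(w3) = NOT 1 = 0
giving w4 = 0 ≠ 1.

no solution exists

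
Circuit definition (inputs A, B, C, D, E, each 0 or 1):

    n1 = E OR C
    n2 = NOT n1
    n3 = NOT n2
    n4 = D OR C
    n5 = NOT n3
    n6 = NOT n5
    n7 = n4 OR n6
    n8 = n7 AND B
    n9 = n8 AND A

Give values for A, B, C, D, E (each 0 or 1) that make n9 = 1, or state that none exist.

n9 = n8 AND A must be 1, so both n8 = 1 and A = 1.
Check with A=1, B=1, C=0, D=1, E=0:
n1 = E OR C = 0 OR 0 = 0
n2 = NOT n1 = NOT 0 = 1
n3 = NOT n2 = NOT 1 = 0
n4 = D OR C = 1 OR 0 = 1
n5 = NOT n3 = NOT 0 = 1
n6 = NOT n5 = NOT 1 = 0
n7 = n4 OR n6 = 1 OR 0 = 1
n8 = n7 AND B = 1 AND 1 = 1
n9 = n8 AND A = 1 AND 1 = 1
So n9 = 1 as required.

A=1, B=1, C=0, D=1, E=0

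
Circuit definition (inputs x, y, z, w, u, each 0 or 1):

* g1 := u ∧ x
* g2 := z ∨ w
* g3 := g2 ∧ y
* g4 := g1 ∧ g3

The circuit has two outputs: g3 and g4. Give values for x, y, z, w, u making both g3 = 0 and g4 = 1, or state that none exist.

no solution exists

Across all 32 input combinations, none give both g3 = 0 and g4 = 1.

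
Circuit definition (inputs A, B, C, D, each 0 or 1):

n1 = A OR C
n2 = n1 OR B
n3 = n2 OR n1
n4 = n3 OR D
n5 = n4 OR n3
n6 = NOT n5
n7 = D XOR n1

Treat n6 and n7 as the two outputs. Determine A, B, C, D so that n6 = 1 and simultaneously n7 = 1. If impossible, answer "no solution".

no solution exists

Across all 16 input combinations, none give both n6 = 1 and n7 = 1.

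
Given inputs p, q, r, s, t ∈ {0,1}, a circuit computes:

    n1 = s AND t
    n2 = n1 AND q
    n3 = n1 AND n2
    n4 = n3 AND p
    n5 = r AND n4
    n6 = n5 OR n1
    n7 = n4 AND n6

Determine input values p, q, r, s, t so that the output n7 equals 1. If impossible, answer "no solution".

Check with p=1, q=1, r=0, s=1, t=1:
n1 = s AND t = 1 AND 1 = 1
n2 = n1 AND q = 1 AND 1 = 1
n3 = n1 AND n2 = 1 AND 1 = 1
n4 = n3 AND p = 1 AND 1 = 1
n5 = r AND n4 = 0 AND 1 = 0
n6 = n5 OR n1 = 0 OR 1 = 1
n7 = n4 AND n6 = 1 AND 1 = 1
So n7 = 1 as required.

p=1, q=1, r=0, s=1, t=1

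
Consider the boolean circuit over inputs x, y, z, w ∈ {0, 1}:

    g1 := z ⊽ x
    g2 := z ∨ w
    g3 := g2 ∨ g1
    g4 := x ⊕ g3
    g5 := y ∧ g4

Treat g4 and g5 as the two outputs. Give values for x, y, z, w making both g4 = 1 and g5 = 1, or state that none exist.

x=0, y=1, z=0, w=0

Check with x=0, y=1, z=0, w=0:
g1 = z ⊽ x = 0 ⊽ 0 = 1
g2 = z ∨ w = 0 ∨ 0 = 0
g3 = g2 ∨ g1 = 0 ∨ 1 = 1
g4 = x ⊕ g3 = 0 ⊕ 1 = 1
g5 = y ∧ g4 = 1 ∧ 1 = 1
So g4 = 1 and g5 = 1.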